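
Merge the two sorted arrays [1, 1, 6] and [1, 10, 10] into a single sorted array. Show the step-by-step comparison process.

Merging process:

Compare 1 vs 1: take 1 from left. Merged: [1]
Compare 1 vs 1: take 1 from left. Merged: [1, 1]
Compare 6 vs 1: take 1 from right. Merged: [1, 1, 1]
Compare 6 vs 10: take 6 from left. Merged: [1, 1, 1, 6]
Append remaining from right: [10, 10]. Merged: [1, 1, 1, 6, 10, 10]

Final merged array: [1, 1, 1, 6, 10, 10]
Total comparisons: 4

The merged array is [1, 1, 1, 6, 10, 10], requiring 4 comparisons. The merge step runs in O(n) time where n is the total number of elements.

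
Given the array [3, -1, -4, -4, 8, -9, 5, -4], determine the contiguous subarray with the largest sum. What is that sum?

Using Kadane's algorithm on [3, -1, -4, -4, 8, -9, 5, -4]:

Scanning through the array:
Position 1 (value -1): max_ending_here = 2, max_so_far = 3
Position 2 (value -4): max_ending_here = -2, max_so_far = 3
Position 3 (value -4): max_ending_here = -4, max_so_far = 3
Position 4 (value 8): max_ending_here = 8, max_so_far = 8
Position 5 (value -9): max_ending_here = -1, max_so_far = 8
Position 6 (value 5): max_ending_here = 5, max_so_far = 8
Position 7 (value -4): max_ending_here = 1, max_so_far = 8

Maximum subarray: [8]
Maximum sum: 8

The maximum subarray is [8] with sum 8. This subarray runs from index 4 to index 4.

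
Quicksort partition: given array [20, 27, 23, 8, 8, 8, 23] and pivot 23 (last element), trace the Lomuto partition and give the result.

Lomuto partition with pivot = 23:

Initial array: [20, 27, 23, 8, 8, 8, 23]

arr[0]=20 <= 23: swap with position 0, array becomes [20, 27, 23, 8, 8, 8, 23]
arr[1]=27 > 23: no swap
arr[2]=23 <= 23: swap with position 1, array becomes [20, 23, 27, 8, 8, 8, 23]
arr[3]=8 <= 23: swap with position 2, array becomes [20, 23, 8, 27, 8, 8, 23]
arr[4]=8 <= 23: swap with position 3, array becomes [20, 23, 8, 8, 27, 8, 23]
arr[5]=8 <= 23: swap with position 4, array becomes [20, 23, 8, 8, 8, 27, 23]

Place pivot at position 5: [20, 23, 8, 8, 8, 23, 27]
Pivot position: 5

After partitioning with pivot 23, the array becomes [20, 23, 8, 8, 8, 23, 27]. The pivot is placed at index 5. All elements to the left of the pivot are <= 23, and all elements to the right are > 23.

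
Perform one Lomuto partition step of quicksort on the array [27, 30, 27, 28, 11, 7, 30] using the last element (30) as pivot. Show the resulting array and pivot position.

Lomuto partition with pivot = 30:

Initial array: [27, 30, 27, 28, 11, 7, 30]

arr[0]=27 <= 30: swap with position 0, array becomes [27, 30, 27, 28, 11, 7, 30]
arr[1]=30 <= 30: swap with position 1, array becomes [27, 30, 27, 28, 11, 7, 30]
arr[2]=27 <= 30: swap with position 2, array becomes [27, 30, 27, 28, 11, 7, 30]
arr[3]=28 <= 30: swap with position 3, array becomes [27, 30, 27, 28, 11, 7, 30]
arr[4]=11 <= 30: swap with position 4, array becomes [27, 30, 27, 28, 11, 7, 30]
arr[5]=7 <= 30: swap with position 5, array becomes [27, 30, 27, 28, 11, 7, 30]

Place pivot at position 6: [27, 30, 27, 28, 11, 7, 30]
Pivot position: 6

After partitioning with pivot 30, the array becomes [27, 30, 27, 28, 11, 7, 30]. The pivot is placed at index 6. All elements to the left of the pivot are <= 30, and all elements to the right are > 30.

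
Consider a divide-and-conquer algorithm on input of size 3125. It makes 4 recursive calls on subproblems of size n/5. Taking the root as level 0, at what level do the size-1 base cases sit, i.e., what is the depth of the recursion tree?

For divide and conquer with division factor 5:

Problem sizes at each level:
Level 0: 3125
Level 1: 625
Level 2: 125
Level 3: 25
Level 4: 5
Level 5: 1

The root is level 0 and the size-1 base case is level 5 (the tree spans levels 0 through 5, i.e. 6 levels counting the root), so the depth is the number of divisions: log_5(3125) = 5

The recursion tree depth is log_5(3125) = 5. At each level, the problem size is divided by 5, so it takes 5 divisions to reduce to a base case of size 1. The algorithm makes 4 recursive calls at each level.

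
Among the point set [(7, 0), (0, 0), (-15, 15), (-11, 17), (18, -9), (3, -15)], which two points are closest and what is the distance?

Computing all pairwise distances among 6 points:

d((7, 0), (0, 0)) = 7.0
d((7, 0), (-15, 15)) = 26.6271
d((7, 0), (-11, 17)) = 24.7588
d((7, 0), (18, -9)) = 14.2127
d((7, 0), (3, -15)) = 15.5242
d((0, 0), (-15, 15)) = 21.2132
d((0, 0), (-11, 17)) = 20.2485
d((0, 0), (18, -9)) = 20.1246
d((0, 0), (3, -15)) = 15.2971
d((-15, 15), (-11, 17)) = 4.4721 <-- minimum
d((-15, 15), (18, -9)) = 40.8044
d((-15, 15), (3, -15)) = 34.9857
d((-11, 17), (18, -9)) = 38.9487
d((-11, 17), (3, -15)) = 34.9285
d((18, -9), (3, -15)) = 16.1555

Closest pair: (-15, 15) and (-11, 17) with distance 4.4721

The closest pair is (-15, 15) and (-11, 17) with Euclidean distance 4.4721. For 6 points, brute-force pairwise comparison is shown above. For large n, the divide-and-conquer algorithm (sort by x, recurse on halves, check the dividing strip) achieves O(n log n).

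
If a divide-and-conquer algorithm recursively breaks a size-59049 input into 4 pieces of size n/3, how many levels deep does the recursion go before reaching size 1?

For divide and conquer with division factor 3:

Problem sizes at each level:
Level 0: 59049
Level 1: 19683
Level 2: 6561
Level 3: 2187
Level 4: 729
Level 5: 243
Level 6: 81
Level 7: 27
Level 8: 9
Level 9: 3
Level 10: 1

The root is level 0 and the size-1 base case is level 10 (the tree spans levels 0 through 10, i.e. 11 levels counting the root), so the depth is the number of divisions: log_3(59049) = 10

The recursion tree depth is log_3(59049) = 10. At each level, the problem size is divided by 3, so it takes 10 divisions to reduce to a base case of size 1. The algorithm makes 4 recursive calls at each level.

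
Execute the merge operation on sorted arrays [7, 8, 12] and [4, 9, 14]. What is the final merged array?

Merging process:

Compare 7 vs 4: take 4 from right. Merged: [4]
Compare 7 vs 9: take 7 from left. Merged: [4, 7]
Compare 8 vs 9: take 8 from left. Merged: [4, 7, 8]
Compare 12 vs 9: take 9 from right. Merged: [4, 7, 8, 9]
Compare 12 vs 14: take 12 from left. Merged: [4, 7, 8, 9, 12]
Append remaining from right: [14]. Merged: [4, 7, 8, 9, 12, 14]

Final merged array: [4, 7, 8, 9, 12, 14]
Total comparisons: 5

The merged array is [4, 7, 8, 9, 12, 14], requiring 5 comparisons. The merge step runs in O(n) time where n is the total number of elements.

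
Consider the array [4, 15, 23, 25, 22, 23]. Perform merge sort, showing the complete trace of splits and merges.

Merge sort trace:

Split: [4, 15, 23, 25, 22, 23] -> [4, 15, 23] and [25, 22, 23]
  Split: [4, 15, 23] -> [4] and [15, 23]
    Split: [15, 23] -> [15] and [23]
    Merge: [15] + [23] -> [15, 23]
  Merge: [4] + [15, 23] -> [4, 15, 23]
  Split: [25, 22, 23] -> [25] and [22, 23]
    Split: [22, 23] -> [22] and [23]
    Merge: [22] + [23] -> [22, 23]
  Merge: [25] + [22, 23] -> [22, 23, 25]
Merge: [4, 15, 23] + [22, 23, 25] -> [4, 15, 22, 23, 23, 25]

Final sorted array: [4, 15, 22, 23, 23, 25]

The merge sort proceeds by recursively splitting the array and merging sorted halves.
After all merges, the sorted array is [4, 15, 22, 23, 23, 25].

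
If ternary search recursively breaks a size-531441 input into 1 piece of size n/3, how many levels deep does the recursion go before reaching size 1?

For divide and conquer with division factor 3:

Problem sizes at each level:
Level 0: 531441
Level 1: 177147
Level 2: 59049
Level 3: 19683
Level 4: 6561
Level 5: 2187
Level 6: 729
Level 7: 243
Level 8: 81
Level 9: 27
Level 10: 9
Level 11: 3
Level 12: 1

The root is level 0 and the size-1 base case is level 12 (the tree spans levels 0 through 12, i.e. 13 levels counting the root), so the depth is the number of divisions: log_3(531441) = 12

The recursion tree depth is log_3(531441) = 12. At each level, the problem size is divided by 3, so it takes 12 divisions to reduce to a base case of size 1. The algorithm makes 1 recursive call at each level.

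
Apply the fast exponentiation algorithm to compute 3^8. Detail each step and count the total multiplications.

Computing 3^8 by squaring (build up from 3^1; each line after the first costs one multiplication):

3^1 = 3
3^2 = (3^1)^2 = 3^2 = 9
3^4 = (3^2)^2 = 9^2 = 81
3^8 = (3^4)^2 = 81^2 = 6561

Result: 6561
Multiplications needed: 3 (3 lines after 3^1)

3^8 = 6561. Using exponentiation by squaring, this requires 3 multiplications. The key idea: if the exponent is even, square the half-power; if odd, multiply by the base once.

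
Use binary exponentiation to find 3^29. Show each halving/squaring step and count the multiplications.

Computing 3^29 by squaring (build up from 3^1; each line after the first costs one multiplication):

3^1 = 3
3^2 = (3^1)^2 = 3^2 = 9
3^3 = 3 * 3^2 = 3 * 9 = 27
3^6 = (3^3)^2 = 27^2 = 729
3^7 = 3 * 3^6 = 3 * 729 = 2187
3^14 = (3^7)^2 = 2187^2 = 4782969
3^28 = (3^14)^2 = 4782969^2 = 22876792454961
3^29 = 3 * 3^28 = 3 * 22876792454961 = 68630377364883

Result: 68630377364883
Multiplications needed: 7 (7 lines after 3^1)

3^29 = 68630377364883. Using exponentiation by squaring, this requires 7 multiplications. The key idea: if the exponent is even, square the half-power; if odd, multiply by the base once.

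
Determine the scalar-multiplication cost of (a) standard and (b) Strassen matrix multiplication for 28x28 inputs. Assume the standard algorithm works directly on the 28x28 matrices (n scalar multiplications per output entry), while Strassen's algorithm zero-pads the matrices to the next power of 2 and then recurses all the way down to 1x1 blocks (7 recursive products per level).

Matrix multiplication for 28x28 matrices:

Strassen's algorithm requires power-of-2 dimensions. Pad 28x28 to 32x32 (next power of 2).

Standard algorithm: 28^3 = 21952 multiplications
Strassen's algorithm: 7^(log2(32)) = 7^5 = 16807 multiplications
Savings: 21952 - 16807 = 5145 multiplications

Standard: 21952 multiplications (28^3). Strassen: 16807 multiplications (7^5, after padding to 32x32). Strassen reduces 8 recursive multiplications to 7 at each level.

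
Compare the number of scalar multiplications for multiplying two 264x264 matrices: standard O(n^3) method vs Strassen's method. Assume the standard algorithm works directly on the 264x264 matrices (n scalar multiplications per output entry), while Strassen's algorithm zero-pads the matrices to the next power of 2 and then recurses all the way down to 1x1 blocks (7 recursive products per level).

Matrix multiplication for 264x264 matrices:

Strassen's algorithm requires power-of-2 dimensions. Pad 264x264 to 512x512 (next power of 2).

Standard algorithm: 264^3 = 18399744 multiplications
Strassen's algorithm: 7^(log2(512)) = 7^9 = 40353607 multiplications
Difference: 18399744 - 40353607 = -21953863 (Strassen uses MORE here due to padding overhead — for small or just-over-power-of-2 n, padding can outweigh the per-level savings)

Standard: 18399744 multiplications (264^3). Strassen: 40353607 multiplications (7^9, after padding to 512x512). Strassen reduces 8 recursive multiplications to 7 at each level.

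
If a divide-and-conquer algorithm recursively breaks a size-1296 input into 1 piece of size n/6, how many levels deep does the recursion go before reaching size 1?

For divide and conquer with division factor 6:

Problem sizes at each level:
Level 0: 1296
Level 1: 216
Level 2: 36
Level 3: 6
Level 4: 1

The root is level 0 and the size-1 base case is level 4 (the tree spans levels 0 through 4, i.e. 5 levels counting the root), so the depth is the number of divisions: log_6(1296) = 4

The recursion tree depth is log_6(1296) = 4. At each level, the problem size is divided by 6, so it takes 4 divisions to reduce to a base case of size 1. The algorithm makes 1 recursive call at each level.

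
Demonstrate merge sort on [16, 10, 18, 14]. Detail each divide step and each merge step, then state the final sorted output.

Merge sort trace:

Split: [16, 10, 18, 14] -> [16, 10] and [18, 14]
  Split: [16, 10] -> [16] and [10]
  Merge: [16] + [10] -> [10, 16]
  Split: [18, 14] -> [18] and [14]
  Merge: [18] + [14] -> [14, 18]
Merge: [10, 16] + [14, 18] -> [10, 14, 16, 18]

Final sorted array: [10, 14, 16, 18]

The merge sort proceeds by recursively splitting the array and merging sorted halves.
After all merges, the sorted array is [10, 14, 16, 18].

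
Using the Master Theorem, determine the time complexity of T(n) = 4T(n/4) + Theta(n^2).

Master Theorem for T(n) = 4T(n/4) + O(n^2):

a = 4, b = 4, c = 2
log_b(a) = log_4(4) = 1.0000

Case 3: c = 2 > log_4(4) = 1.0000
T(n) = O(n^2) = O(n^2)

For T(n) = 4T(n/4) + O(n^2): log_4(4) = 1.0000. This is Case 3 of the Master Theorem (c > log_b(a), work dominated by root), giving O(n^2).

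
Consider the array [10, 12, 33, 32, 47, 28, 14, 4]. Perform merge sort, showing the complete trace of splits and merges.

Merge sort trace:

Split: [10, 12, 33, 32, 47, 28, 14, 4] -> [10, 12, 33, 32] and [47, 28, 14, 4]
  Split: [10, 12, 33, 32] -> [10, 12] and [33, 32]
    Split: [10, 12] -> [10] and [12]
    Merge: [10] + [12] -> [10, 12]
    Split: [33, 32] -> [33] and [32]
    Merge: [33] + [32] -> [32, 33]
  Merge: [10, 12] + [32, 33] -> [10, 12, 32, 33]
  Split: [47, 28, 14, 4] -> [47, 28] and [14, 4]
    Split: [47, 28] -> [47] and [28]
    Merge: [47] + [28] -> [28, 47]
    Split: [14, 4] -> [14] and [4]
    Merge: [14] + [4] -> [4, 14]
  Merge: [28, 47] + [4, 14] -> [4, 14, 28, 47]
Merge: [10, 12, 32, 33] + [4, 14, 28, 47] -> [4, 10, 12, 14, 28, 32, 33, 47]

Final sorted array: [4, 10, 12, 14, 28, 32, 33, 47]

The merge sort proceeds by recursively splitting the array and merging sorted halves.
After all merges, the sorted array is [4, 10, 12, 14, 28, 32, 33, 47].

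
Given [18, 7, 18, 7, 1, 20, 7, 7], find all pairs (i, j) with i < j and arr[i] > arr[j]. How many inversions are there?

Finding inversions in [18, 7, 18, 7, 1, 20, 7, 7]:

(0, 1): arr[0]=18 > arr[1]=7
(0, 3): arr[0]=18 > arr[3]=7
(0, 4): arr[0]=18 > arr[4]=1
(0, 6): arr[0]=18 > arr[6]=7
(0, 7): arr[0]=18 > arr[7]=7
(1, 4): arr[1]=7 > arr[4]=1
(2, 3): arr[2]=18 > arr[3]=7
(2, 4): arr[2]=18 > arr[4]=1
(2, 6): arr[2]=18 > arr[6]=7
(2, 7): arr[2]=18 > arr[7]=7
(3, 4): arr[3]=7 > arr[4]=1
(5, 6): arr[5]=20 > arr[6]=7
(5, 7): arr[5]=20 > arr[7]=7

Total inversions: 13

The array has 13 inversion(s): (0,1), (0,3), (0,4), (0,6), (0,7), (1,4), (2,3), (2,4), (2,6), (2,7), (3,4), (5,6), (5,7). Each pair (i,j) satisfies i < j and arr[i] > arr[j].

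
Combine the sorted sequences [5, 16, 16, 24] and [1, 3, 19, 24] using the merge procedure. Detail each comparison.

Merging process:

Compare 5 vs 1: take 1 from right. Merged: [1]
Compare 5 vs 3: take 3 from right. Merged: [1, 3]
Compare 5 vs 19: take 5 from left. Merged: [1, 3, 5]
Compare 16 vs 19: take 16 from left. Merged: [1, 3, 5, 16]
Compare 16 vs 19: take 16 from left. Merged: [1, 3, 5, 16, 16]
Compare 24 vs 19: take 19 from right. Merged: [1, 3, 5, 16, 16, 19]
Compare 24 vs 24: take 24 from left. Merged: [1, 3, 5, 16, 16, 19, 24]
Append remaining from right: [24]. Merged: [1, 3, 5, 16, 16, 19, 24, 24]

Final merged array: [1, 3, 5, 16, 16, 19, 24, 24]
Total comparisons: 7

The merged array is [1, 3, 5, 16, 16, 19, 24, 24], requiring 7 comparisons. The merge step runs in O(n) time where n is the total number of elements.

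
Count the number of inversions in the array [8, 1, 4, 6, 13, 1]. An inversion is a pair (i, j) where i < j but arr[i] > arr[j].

Finding inversions in [8, 1, 4, 6, 13, 1]:

(0, 1): arr[0]=8 > arr[1]=1
(0, 2): arr[0]=8 > arr[2]=4
(0, 3): arr[0]=8 > arr[3]=6
(0, 5): arr[0]=8 > arr[5]=1
(2, 5): arr[2]=4 > arr[5]=1
(3, 5): arr[3]=6 > arr[5]=1
(4, 5): arr[4]=13 > arr[5]=1

Total inversions: 7

The array has 7 inversion(s): (0,1), (0,2), (0,3), (0,5), (2,5), (3,5), (4,5). Each pair (i,j) satisfies i < j and arr[i] > arr[j].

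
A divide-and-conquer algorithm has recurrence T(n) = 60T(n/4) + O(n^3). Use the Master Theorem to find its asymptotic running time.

Master Theorem for T(n) = 60T(n/4) + O(n^3):

a = 60, b = 4, c = 3
log_b(a) = log_4(60) = 2.9534

Case 3: c = 3 > log_4(60) = 2.9534
T(n) = O(n^3) = O(n^3)

For T(n) = 60T(n/4) + O(n^3): log_4(60) = 2.9534. This is Case 3 of the Master Theorem (c > log_b(a), work dominated by root), giving O(n^3).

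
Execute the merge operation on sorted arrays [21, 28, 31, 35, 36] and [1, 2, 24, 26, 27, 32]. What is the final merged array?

Merging process:

Compare 21 vs 1: take 1 from right. Merged: [1]
Compare 21 vs 2: take 2 from right. Merged: [1, 2]
Compare 21 vs 24: take 21 from left. Merged: [1, 2, 21]
Compare 28 vs 24: take 24 from right. Merged: [1, 2, 21, 24]
Compare 28 vs 26: take 26 from right. Merged: [1, 2, 21, 24, 26]
Compare 28 vs 27: take 27 from right. Merged: [1, 2, 21, 24, 26, 27]
Compare 28 vs 32: take 28 from left. Merged: [1, 2, 21, 24, 26, 27, 28]
Compare 31 vs 32: take 31 from left. Merged: [1, 2, 21, 24, 26, 27, 28, 31]
Compare 35 vs 32: take 32 from right. Merged: [1, 2, 21, 24, 26, 27, 28, 31, 32]
Append remaining from left: [35, 36]. Merged: [1, 2, 21, 24, 26, 27, 28, 31, 32, 35, 36]

Final merged array: [1, 2, 21, 24, 26, 27, 28, 31, 32, 35, 36]
Total comparisons: 9

The merged array is [1, 2, 21, 24, 26, 27, 28, 31, 32, 35, 36], requiring 9 comparisons. The merge step runs in O(n) time where n is the total number of elements.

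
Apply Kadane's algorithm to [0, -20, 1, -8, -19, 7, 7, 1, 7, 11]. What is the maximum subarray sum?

Using Kadane's algorithm on [0, -20, 1, -8, -19, 7, 7, 1, 7, 11]:

Scanning through the array:
Position 1 (value -20): max_ending_here = -20, max_so_far = 0
Position 2 (value 1): max_ending_here = 1, max_so_far = 1
Position 3 (value -8): max_ending_here = -7, max_so_far = 1
Position 4 (value -19): max_ending_here = -19, max_so_far = 1
Position 5 (value 7): max_ending_here = 7, max_so_far = 7
Position 6 (value 7): max_ending_here = 14, max_so_far = 14
Position 7 (value 1): max_ending_here = 15, max_so_far = 15
Position 8 (value 7): max_ending_here = 22, max_so_far = 22
Position 9 (value 11): max_ending_here = 33, max_so_far = 33

Maximum subarray: [7, 7, 1, 7, 11]
Maximum sum: 33

The maximum subarray is [7, 7, 1, 7, 11] with sum 33. This subarray runs from index 5 to index 9.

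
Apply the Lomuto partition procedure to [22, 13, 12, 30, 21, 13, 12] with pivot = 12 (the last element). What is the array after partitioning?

Lomuto partition with pivot = 12:

Initial array: [22, 13, 12, 30, 21, 13, 12]

arr[0]=22 > 12: no swap
arr[1]=13 > 12: no swap
arr[2]=12 <= 12: swap with position 0, array becomes [12, 13, 22, 30, 21, 13, 12]
arr[3]=30 > 12: no swap
arr[4]=21 > 12: no swap
arr[5]=13 > 12: no swap

Place pivot at position 1: [12, 12, 22, 30, 21, 13, 13]
Pivot position: 1

After partitioning with pivot 12, the array becomes [12, 12, 22, 30, 21, 13, 13]. The pivot is placed at index 1. All elements to the left of the pivot are <= 12, and all elements to the right are > 12.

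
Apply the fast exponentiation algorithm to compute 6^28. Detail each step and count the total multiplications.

Computing 6^28 by squaring (build up from 6^1; each line after the first costs one multiplication):

6^1 = 6
6^2 = (6^1)^2 = 6^2 = 36
6^3 = 6 * 6^2 = 6 * 36 = 216
6^6 = (6^3)^2 = 216^2 = 46656
6^7 = 6 * 6^6 = 6 * 46656 = 279936
6^14 = (6^7)^2 = 279936^2 = 78364164096
6^28 = (6^14)^2 = 78364164096^2 = 6140942214464815497216

Result: 6140942214464815497216
Multiplications needed: 6 (6 lines after 6^1)

6^28 = 6140942214464815497216. Using exponentiation by squaring, this requires 6 multiplications. The key idea: if the exponent is even, square the half-power; if odd, multiply by the base once.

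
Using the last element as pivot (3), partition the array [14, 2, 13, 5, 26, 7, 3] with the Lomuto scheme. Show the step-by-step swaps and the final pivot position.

Lomuto partition with pivot = 3:

Initial array: [14, 2, 13, 5, 26, 7, 3]

arr[0]=14 > 3: no swap
arr[1]=2 <= 3: swap with position 0, array becomes [2, 14, 13, 5, 26, 7, 3]
arr[2]=13 > 3: no swap
arr[3]=5 > 3: no swap
arr[4]=26 > 3: no swap
arr[5]=7 > 3: no swap

Place pivot at position 1: [2, 3, 13, 5, 26, 7, 14]
Pivot position: 1

After partitioning with pivot 3, the array becomes [2, 3, 13, 5, 26, 7, 14]. The pivot is placed at index 1. All elements to the left of the pivot are <= 3, and all elements to the right are > 3.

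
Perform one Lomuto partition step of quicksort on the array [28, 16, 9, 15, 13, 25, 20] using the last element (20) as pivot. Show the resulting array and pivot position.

Lomuto partition with pivot = 20:

Initial array: [28, 16, 9, 15, 13, 25, 20]

arr[0]=28 > 20: no swap
arr[1]=16 <= 20: swap with position 0, array becomes [16, 28, 9, 15, 13, 25, 20]
arr[2]=9 <= 20: swap with position 1, array becomes [16, 9, 28, 15, 13, 25, 20]
arr[3]=15 <= 20: swap with position 2, array becomes [16, 9, 15, 28, 13, 25, 20]
arr[4]=13 <= 20: swap with position 3, array becomes [16, 9, 15, 13, 28, 25, 20]
arr[5]=25 > 20: no swap

Place pivot at position 4: [16, 9, 15, 13, 20, 25, 28]
Pivot position: 4

After partitioning with pivot 20, the array becomes [16, 9, 15, 13, 20, 25, 28]. The pivot is placed at index 4. All elements to the left of the pivot are <= 20, and all elements to the right are > 20.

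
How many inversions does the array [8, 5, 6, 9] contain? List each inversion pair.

Finding inversions in [8, 5, 6, 9]:

(0, 1): arr[0]=8 > arr[1]=5
(0, 2): arr[0]=8 > arr[2]=6

Total inversions: 2

The array has 2 inversion(s): (0,1), (0,2). Each pair (i,j) satisfies i < j and arr[i] > arr[j].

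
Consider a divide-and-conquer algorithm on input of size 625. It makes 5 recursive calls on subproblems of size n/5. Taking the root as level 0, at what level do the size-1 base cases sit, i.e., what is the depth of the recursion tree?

For divide and conquer with division factor 5:

Problem sizes at each level:
Level 0: 625
Level 1: 125
Level 2: 25
Level 3: 5
Level 4: 1

The root is level 0 and the size-1 base case is level 4 (the tree spans levels 0 through 4, i.e. 5 levels counting the root), so the depth is the number of divisions: log_5(625) = 4

The recursion tree depth is log_5(625) = 4. At each level, the problem size is divided by 5, so it takes 4 divisions to reduce to a base case of size 1. The algorithm makes 5 recursive calls at each level.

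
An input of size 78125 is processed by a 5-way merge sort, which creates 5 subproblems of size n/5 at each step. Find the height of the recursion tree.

For divide and conquer with division factor 5:

Problem sizes at each level:
Level 0: 78125
Level 1: 15625
Level 2: 3125
Level 3: 625
Level 4: 125
Level 5: 25
Level 6: 5
Level 7: 1

The root is level 0 and the size-1 base case is level 7 (the tree spans levels 0 through 7, i.e. 8 levels counting the root), so the depth is the number of divisions: log_5(78125) = 7

The recursion tree depth is log_5(78125) = 7. At each level, the problem size is divided by 5, so it takes 7 divisions to reduce to a base case of size 1. The algorithm makes 5 recursive calls at each level.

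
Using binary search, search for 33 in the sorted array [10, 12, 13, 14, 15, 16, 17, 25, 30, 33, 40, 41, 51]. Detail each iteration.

Binary search for 33 in [10, 12, 13, 14, 15, 16, 17, 25, 30, 33, 40, 41, 51]:

lo=0, hi=12, mid=6, arr[mid]=17 -> 17 < 33, search right half
lo=7, hi=12, mid=9, arr[mid]=33 -> Found target at index 9!

Binary search finds 33 at index 9 after 2 comparisons. The search repeatedly halves the search space by comparing with the middle element.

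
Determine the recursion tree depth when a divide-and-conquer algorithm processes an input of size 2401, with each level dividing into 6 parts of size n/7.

For divide and conquer with division factor 7:

Problem sizes at each level:
Level 0: 2401
Level 1: 343
Level 2: 49
Level 3: 7
Level 4: 1

The root is level 0 and the size-1 base case is level 4 (the tree spans levels 0 through 4, i.e. 5 levels counting the root), so the depth is the number of divisions: log_7(2401) = 4

The recursion tree depth is log_7(2401) = 4. At each level, the problem size is divided by 7, so it takes 4 divisions to reduce to a base case of size 1. The algorithm makes 6 recursive calls at each level.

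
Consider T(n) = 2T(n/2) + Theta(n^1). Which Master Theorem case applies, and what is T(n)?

Master Theorem for T(n) = 2T(n/2) + O(n^1):

a = 2, b = 2, c = 1
log_b(a) = log_2(2) = 1.0000

Case 2: c = 1 = log_2(2) = 1.0000
T(n) = O(n^1 log n) = O(n log n)

For T(n) = 2T(n/2) + O(n^1): log_2(2) = 1.0000. This is Case 2 of the Master Theorem (c = log_b(a), equal work at all levels), giving O(n log n).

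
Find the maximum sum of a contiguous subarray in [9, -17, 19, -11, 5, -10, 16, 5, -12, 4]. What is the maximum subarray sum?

Using Kadane's algorithm on [9, -17, 19, -11, 5, -10, 16, 5, -12, 4]:

Scanning through the array:
Position 1 (value -17): max_ending_here = -8, max_so_far = 9
Position 2 (value 19): max_ending_here = 19, max_so_far = 19
Position 3 (value -11): max_ending_here = 8, max_so_far = 19
Position 4 (value 5): max_ending_here = 13, max_so_far = 19
Position 5 (value -10): max_ending_here = 3, max_so_far = 19
Position 6 (value 16): max_ending_here = 19, max_so_far = 19
Position 7 (value 5): max_ending_here = 24, max_so_far = 24
Position 8 (value -12): max_ending_here = 12, max_so_far = 24
Position 9 (value 4): max_ending_here = 16, max_so_far = 24

Maximum subarray: [19, -11, 5, -10, 16, 5]
Maximum sum: 24

The maximum subarray is [19, -11, 5, -10, 16, 5] with sum 24. This subarray runs from index 2 to index 7.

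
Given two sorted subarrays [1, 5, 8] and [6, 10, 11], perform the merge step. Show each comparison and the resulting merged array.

Merging process:

Compare 1 vs 6: take 1 from left. Merged: [1]
Compare 5 vs 6: take 5 from left. Merged: [1, 5]
Compare 8 vs 6: take 6 from right. Merged: [1, 5, 6]
Compare 8 vs 10: take 8 from left. Merged: [1, 5, 6, 8]
Append remaining from right: [10, 11]. Merged: [1, 5, 6, 8, 10, 11]

Final merged array: [1, 5, 6, 8, 10, 11]
Total comparisons: 4

The merged array is [1, 5, 6, 8, 10, 11], requiring 4 comparisons. The merge step runs in O(n) time where n is the total number of elements.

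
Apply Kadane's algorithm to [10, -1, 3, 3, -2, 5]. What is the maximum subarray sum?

Using Kadane's algorithm on [10, -1, 3, 3, -2, 5]:

Scanning through the array:
Position 1 (value -1): max_ending_here = 9, max_so_far = 10
Position 2 (value 3): max_ending_here = 12, max_so_far = 12
Position 3 (value 3): max_ending_here = 15, max_so_far = 15
Position 4 (value -2): max_ending_here = 13, max_so_far = 15
Position 5 (value 5): max_ending_here = 18, max_so_far = 18

Maximum subarray: [10, -1, 3, 3, -2, 5]
Maximum sum: 18

The maximum subarray is [10, -1, 3, 3, -2, 5] with sum 18. This subarray runs from index 0 to index 5.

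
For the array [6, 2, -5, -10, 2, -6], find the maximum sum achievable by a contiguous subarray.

Using Kadane's algorithm on [6, 2, -5, -10, 2, -6]:

Scanning through the array:
Position 1 (value 2): max_ending_here = 8, max_so_far = 8
Position 2 (value -5): max_ending_here = 3, max_so_far = 8
Position 3 (value -10): max_ending_here = -7, max_so_far = 8
Position 4 (value 2): max_ending_here = 2, max_so_far = 8
Position 5 (value -6): max_ending_here = -4, max_so_far = 8

Maximum subarray: [6, 2]
Maximum sum: 8

The maximum subarray is [6, 2] with sum 8. This subarray runs from index 0 to index 1.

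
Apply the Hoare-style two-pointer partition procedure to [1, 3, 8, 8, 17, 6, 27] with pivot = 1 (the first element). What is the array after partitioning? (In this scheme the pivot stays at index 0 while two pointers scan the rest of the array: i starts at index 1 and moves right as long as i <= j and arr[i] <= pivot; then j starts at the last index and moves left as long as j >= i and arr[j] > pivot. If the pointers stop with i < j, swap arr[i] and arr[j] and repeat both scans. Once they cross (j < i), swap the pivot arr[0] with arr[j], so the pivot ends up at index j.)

Hoare-style two-pointer partition with pivot = 1:

Initial array: [1, 3, 8, 8, 17, 6, 27]

Pointers start at i = 1, j = 6.
i ends at 1, j ends at 0: the pointers have crossed (j < i), so scanning stops.

j = 0, so swapping arr[0] with arr[j] leaves the pivot at position 0: [1, 3, 8, 8, 17, 6, 27]
Pivot position: 0

After partitioning with pivot 1, the array becomes [1, 3, 8, 8, 17, 6, 27]. The pivot is placed at index 0. All elements to the left of the pivot are <= 1, and all elements to the right are > 1.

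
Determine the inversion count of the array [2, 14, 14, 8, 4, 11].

Finding inversions in [2, 14, 14, 8, 4, 11]:

(1, 3): arr[1]=14 > arr[3]=8
(1, 4): arr[1]=14 > arr[4]=4
(1, 5): arr[1]=14 > arr[5]=11
(2, 3): arr[2]=14 > arr[3]=8
(2, 4): arr[2]=14 > arr[4]=4
(2, 5): arr[2]=14 > arr[5]=11
(3, 4): arr[3]=8 > arr[4]=4

Total inversions: 7

The array has 7 inversion(s): (1,3), (1,4), (1,5), (2,3), (2,4), (2,5), (3,4). Each pair (i,j) satisfies i < j and arr[i] > arr[j].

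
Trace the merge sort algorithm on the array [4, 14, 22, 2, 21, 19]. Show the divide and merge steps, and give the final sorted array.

Merge sort trace:

Split: [4, 14, 22, 2, 21, 19] -> [4, 14, 22] and [2, 21, 19]
  Split: [4, 14, 22] -> [4] and [14, 22]
    Split: [14, 22] -> [14] and [22]
    Merge: [14] + [22] -> [14, 22]
  Merge: [4] + [14, 22] -> [4, 14, 22]
  Split: [2, 21, 19] -> [2] and [21, 19]
    Split: [21, 19] -> [21] and [19]
    Merge: [21] + [19] -> [19, 21]
  Merge: [2] + [19, 21] -> [2, 19, 21]
Merge: [4, 14, 22] + [2, 19, 21] -> [2, 4, 14, 19, 21, 22]

Final sorted array: [2, 4, 14, 19, 21, 22]

The merge sort proceeds by recursively splitting the array and merging sorted halves.
After all merges, the sorted array is [2, 4, 14, 19, 21, 22].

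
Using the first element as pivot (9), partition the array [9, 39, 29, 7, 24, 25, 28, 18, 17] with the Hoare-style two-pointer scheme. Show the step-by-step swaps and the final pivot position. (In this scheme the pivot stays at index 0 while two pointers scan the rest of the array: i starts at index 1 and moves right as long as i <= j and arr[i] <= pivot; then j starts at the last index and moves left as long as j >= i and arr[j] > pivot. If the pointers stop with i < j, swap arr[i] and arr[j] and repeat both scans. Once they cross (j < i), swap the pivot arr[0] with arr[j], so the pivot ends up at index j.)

Hoare-style two-pointer partition with pivot = 9:

Initial array: [9, 39, 29, 7, 24, 25, 28, 18, 17]

Pointers start at i = 1, j = 8.
i stops at index 1 (arr[1]=39 > 9), j stops at index 3 (arr[3]=7 <= 9): swap arr[1] and arr[3], array becomes [9, 7, 29, 39, 24, 25, 28, 18, 17]
i ends at 2, j ends at 1: the pointers have crossed (j < i), so scanning stops.

Swap pivot arr[0] with arr[1] to place pivot at position 1: [7, 9, 29, 39, 24, 25, 28, 18, 17]
Pivot position: 1

After partitioning with pivot 9, the array becomes [7, 9, 29, 39, 24, 25, 28, 18, 17]. The pivot is placed at index 1. All elements to the left of the pivot are <= 9, and all elements to the right are > 9.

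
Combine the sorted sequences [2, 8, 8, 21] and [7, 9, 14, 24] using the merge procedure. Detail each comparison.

Merging process:

Compare 2 vs 7: take 2 from left. Merged: [2]
Compare 8 vs 7: take 7 from right. Merged: [2, 7]
Compare 8 vs 9: take 8 from left. Merged: [2, 7, 8]
Compare 8 vs 9: take 8 from left. Merged: [2, 7, 8, 8]
Compare 21 vs 9: take 9 from right. Merged: [2, 7, 8, 8, 9]
Compare 21 vs 14: take 14 from right. Merged: [2, 7, 8, 8, 9, 14]
Compare 21 vs 24: take 21 from left. Merged: [2, 7, 8, 8, 9, 14, 21]
Append remaining from right: [24]. Merged: [2, 7, 8, 8, 9, 14, 21, 24]

Final merged array: [2, 7, 8, 8, 9, 14, 21, 24]
Total comparisons: 7

The merged array is [2, 7, 8, 8, 9, 14, 21, 24], requiring 7 comparisons. The merge step runs in O(n) time where n is the total number of elements.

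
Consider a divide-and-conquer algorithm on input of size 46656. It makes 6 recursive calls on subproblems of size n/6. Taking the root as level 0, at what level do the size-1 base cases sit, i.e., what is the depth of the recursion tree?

For divide and conquer with division factor 6:

Problem sizes at each level:
Level 0: 46656
Level 1: 7776
Level 2: 1296
Level 3: 216
Level 4: 36
Level 5: 6
Level 6: 1

The root is level 0 and the size-1 base case is level 6 (the tree spans levels 0 through 6, i.e. 7 levels counting the root), so the depth is the number of divisions: log_6(46656) = 6

The recursion tree depth is log_6(46656) = 6. At each level, the problem size is divided by 6, so it takes 6 divisions to reduce to a base case of size 1. The algorithm makes 6 recursive calls at each level.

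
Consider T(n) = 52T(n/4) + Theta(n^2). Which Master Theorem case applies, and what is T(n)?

Master Theorem for T(n) = 52T(n/4) + O(n^2):

a = 52, b = 4, c = 2
log_b(a) = log_4(52) = 2.8502

Case 1: c = 2 < log_4(52) = 2.8502
T(n) = O(n^(log_4 52))

For T(n) = 52T(n/4) + O(n^2): log_4(52) = 2.8502. This is Case 1 of the Master Theorem (c < log_b(a), work dominated by leaves), giving O(n^(log_4 52)).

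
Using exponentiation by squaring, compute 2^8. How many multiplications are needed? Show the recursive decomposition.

Computing 2^8 by squaring (build up from 2^1; each line after the first costs one multiplication):

2^1 = 2
2^2 = (2^1)^2 = 2^2 = 4
2^4 = (2^2)^2 = 4^2 = 16
2^8 = (2^4)^2 = 16^2 = 256

Result: 256
Multiplications needed: 3 (3 lines after 2^1)

2^8 = 256. Using exponentiation by squaring, this requires 3 multiplications. The key idea: if the exponent is even, square the half-power; if odd, multiply by the base once.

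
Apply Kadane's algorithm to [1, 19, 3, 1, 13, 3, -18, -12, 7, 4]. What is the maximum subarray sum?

Using Kadane's algorithm on [1, 19, 3, 1, 13, 3, -18, -12, 7, 4]:

Scanning through the array:
Position 1 (value 19): max_ending_here = 20, max_so_far = 20
Position 2 (value 3): max_ending_here = 23, max_so_far = 23
Position 3 (value 1): max_ending_here = 24, max_so_far = 24
Position 4 (value 13): max_ending_here = 37, max_so_far = 37
Position 5 (value 3): max_ending_here = 40, max_so_far = 40
Position 6 (value -18): max_ending_here = 22, max_so_far = 40
Position 7 (value -12): max_ending_here = 10, max_so_far = 40
Position 8 (value 7): max_ending_here = 17, max_so_far = 40
Position 9 (value 4): max_ending_here = 21, max_so_far = 40

Maximum subarray: [1, 19, 3, 1, 13, 3]
Maximum sum: 40

The maximum subarray is [1, 19, 3, 1, 13, 3] with sum 40. This subarray runs from index 0 to index 5.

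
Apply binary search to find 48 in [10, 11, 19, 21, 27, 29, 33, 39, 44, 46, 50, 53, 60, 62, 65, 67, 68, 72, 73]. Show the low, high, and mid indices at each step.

Binary search for 48 in [10, 11, 19, 21, 27, 29, 33, 39, 44, 46, 50, 53, 60, 62, 65, 67, 68, 72, 73]:

lo=0, hi=18, mid=9, arr[mid]=46 -> 46 < 48, search right half
lo=10, hi=18, mid=14, arr[mid]=65 -> 65 > 48, search left half
lo=10, hi=13, mid=11, arr[mid]=53 -> 53 > 48, search left half
lo=10, hi=10, mid=10, arr[mid]=50 -> 50 > 48, search left half
lo=10 > hi=9, target 48 not found

Binary search determines that 48 is not in the array after 4 comparisons. The search space was exhausted without finding the target.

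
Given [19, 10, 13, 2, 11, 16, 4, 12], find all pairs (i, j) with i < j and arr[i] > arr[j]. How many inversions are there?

Finding inversions in [19, 10, 13, 2, 11, 16, 4, 12]:

(0, 1): arr[0]=19 > arr[1]=10
(0, 2): arr[0]=19 > arr[2]=13
(0, 3): arr[0]=19 > arr[3]=2
(0, 4): arr[0]=19 > arr[4]=11
(0, 5): arr[0]=19 > arr[5]=16
(0, 6): arr[0]=19 > arr[6]=4
(0, 7): arr[0]=19 > arr[7]=12
(1, 3): arr[1]=10 > arr[3]=2
(1, 6): arr[1]=10 > arr[6]=4
(2, 3): arr[2]=13 > arr[3]=2
(2, 4): arr[2]=13 > arr[4]=11
(2, 6): arr[2]=13 > arr[6]=4
(2, 7): arr[2]=13 > arr[7]=12
(4, 6): arr[4]=11 > arr[6]=4
(5, 6): arr[5]=16 > arr[6]=4
(5, 7): arr[5]=16 > arr[7]=12

Total inversions: 16

The array has 16 inversion(s): (0,1), (0,2), (0,3), (0,4), (0,5), (0,6), (0,7), (1,3), (1,6), (2,3), (2,4), (2,6), (2,7), (4,6), (5,6), (5,7). Each pair (i,j) satisfies i < j and arr[i] > arr[j].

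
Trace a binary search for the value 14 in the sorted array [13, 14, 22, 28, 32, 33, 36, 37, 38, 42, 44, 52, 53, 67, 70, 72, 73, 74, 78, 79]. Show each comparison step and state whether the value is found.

Binary search for 14 in [13, 14, 22, 28, 32, 33, 36, 37, 38, 42, 44, 52, 53, 67, 70, 72, 73, 74, 78, 79]:

lo=0, hi=19, mid=9, arr[mid]=42 -> 42 > 14, search left half
lo=0, hi=8, mid=4, arr[mid]=32 -> 32 > 14, search left half
lo=0, hi=3, mid=1, arr[mid]=14 -> Found target at index 1!

Binary search finds 14 at index 1 after 3 comparisons. The search repeatedly halves the search space by comparing with the middle element.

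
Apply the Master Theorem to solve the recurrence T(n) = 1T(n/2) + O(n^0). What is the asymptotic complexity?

Master Theorem for T(n) = 1T(n/2) + O(n^0):

a = 1, b = 2, c = 0
log_b(a) = log_2(1) = 0.0000

Case 2: c = 0 = log_2(1) = 0.0000
T(n) = O(n^0 log n) = O(log n)

For T(n) = 1T(n/2) + O(n^0): log_2(1) = 0.0000. This is Case 2 of the Master Theorem (c = log_b(a), equal work at all levels), giving O(log n).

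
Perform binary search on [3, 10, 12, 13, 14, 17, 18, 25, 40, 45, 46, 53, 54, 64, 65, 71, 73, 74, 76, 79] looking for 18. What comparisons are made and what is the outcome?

Binary search for 18 in [3, 10, 12, 13, 14, 17, 18, 25, 40, 45, 46, 53, 54, 64, 65, 71, 73, 74, 76, 79]:

lo=0, hi=19, mid=9, arr[mid]=45 -> 45 > 18, search left half
lo=0, hi=8, mid=4, arr[mid]=14 -> 14 < 18, search right half
lo=5, hi=8, mid=6, arr[mid]=18 -> Found target at index 6!

Binary search finds 18 at index 6 after 3 comparisons. The search repeatedly halves the search space by comparing with the middle element.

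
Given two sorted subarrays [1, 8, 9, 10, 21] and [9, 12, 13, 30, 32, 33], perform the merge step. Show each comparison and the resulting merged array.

Merging process:

Compare 1 vs 9: take 1 from left. Merged: [1]
Compare 8 vs 9: take 8 from left. Merged: [1, 8]
Compare 9 vs 9: take 9 from left. Merged: [1, 8, 9]
Compare 10 vs 9: take 9 from right. Merged: [1, 8, 9, 9]
Compare 10 vs 12: take 10 from left. Merged: [1, 8, 9, 9, 10]
Compare 21 vs 12: take 12 from right. Merged: [1, 8, 9, 9, 10, 12]
Compare 21 vs 13: take 13 from right. Merged: [1, 8, 9, 9, 10, 12, 13]
Compare 21 vs 30: take 21 from left. Merged: [1, 8, 9, 9, 10, 12, 13, 21]
Append remaining from right: [30, 32, 33]. Merged: [1, 8, 9, 9, 10, 12, 13, 21, 30, 32, 33]

Final merged array: [1, 8, 9, 9, 10, 12, 13, 21, 30, 32, 33]
Total comparisons: 8

The merged array is [1, 8, 9, 9, 10, 12, 13, 21, 30, 32, 33], requiring 8 comparisons. The merge step runs in O(n) time where n is the total number of elements.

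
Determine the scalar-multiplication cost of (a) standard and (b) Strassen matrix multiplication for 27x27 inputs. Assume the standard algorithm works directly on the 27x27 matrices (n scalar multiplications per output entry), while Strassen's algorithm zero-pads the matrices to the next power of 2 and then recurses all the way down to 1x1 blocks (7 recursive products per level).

Matrix multiplication for 27x27 matrices:

Strassen's algorithm requires power-of-2 dimensions. Pad 27x27 to 32x32 (next power of 2).

Standard algorithm: 27^3 = 19683 multiplications
Strassen's algorithm: 7^(log2(32)) = 7^5 = 16807 multiplications
Savings: 19683 - 16807 = 2876 multiplications

Standard: 19683 multiplications (27^3). Strassen: 16807 multiplications (7^5, after padding to 32x32). Strassen reduces 8 recursive multiplications to 7 at each level.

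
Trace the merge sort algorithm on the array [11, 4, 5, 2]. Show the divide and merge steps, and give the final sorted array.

Merge sort trace:

Split: [11, 4, 5, 2] -> [11, 4] and [5, 2]
  Split: [11, 4] -> [11] and [4]
  Merge: [11] + [4] -> [4, 11]
  Split: [5, 2] -> [5] and [2]
  Merge: [5] + [2] -> [2, 5]
Merge: [4, 11] + [2, 5] -> [2, 4, 5, 11]

Final sorted array: [2, 4, 5, 11]

The merge sort proceeds by recursively splitting the array and merging sorted halves.
After all merges, the sorted array is [2, 4, 5, 11].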